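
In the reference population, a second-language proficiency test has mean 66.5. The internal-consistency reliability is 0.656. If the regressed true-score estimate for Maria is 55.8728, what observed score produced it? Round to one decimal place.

50.3

T̂ = ρX + (1 − ρ)μ  ⇒  X = (T̂ − (1 − ρ)μ) / ρ
X = (55.8728 − 0.344 × 66.5) / 0.656 = (55.8728 − 22.8760) / 0.656 = 32.9968 / 0.656 = 50.300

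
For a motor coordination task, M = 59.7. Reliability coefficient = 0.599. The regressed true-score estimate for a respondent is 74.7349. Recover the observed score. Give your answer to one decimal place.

T̂ = ρX + (1 − ρ)μ  ⇒  X = (T̂ − (1 − ρ)μ) / ρ
X = (74.7349 − 0.401 × 59.7) / 0.599 = (74.7349 − 23.9397) / 0.599 = 50.7952 / 0.599 = 84.800

84.8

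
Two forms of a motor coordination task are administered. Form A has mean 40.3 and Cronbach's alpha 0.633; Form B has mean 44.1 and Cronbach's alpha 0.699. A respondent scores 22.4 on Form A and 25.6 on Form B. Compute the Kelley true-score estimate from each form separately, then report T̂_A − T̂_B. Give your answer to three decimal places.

-2.199

T̂_A = 0.633(22.4) + 0.367(40.3) = 28.96930
T̂_B = 0.699(25.6) + 0.301(44.1) = 31.16850
T̂_A − T̂_B = -2.19920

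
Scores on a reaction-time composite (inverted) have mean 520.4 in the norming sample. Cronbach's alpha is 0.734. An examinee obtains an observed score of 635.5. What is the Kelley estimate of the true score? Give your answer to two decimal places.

Weight the observed score by reliability and the mean by (1 − reliability): T̂ = 0.734·635.5 + 0.266·520.4 = 466.4570 + 138.4264 = 604.883.

604.88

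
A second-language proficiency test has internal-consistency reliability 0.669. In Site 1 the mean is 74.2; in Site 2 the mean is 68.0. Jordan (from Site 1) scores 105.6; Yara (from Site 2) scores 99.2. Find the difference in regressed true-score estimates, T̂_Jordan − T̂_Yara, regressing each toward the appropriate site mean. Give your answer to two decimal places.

T̂_Jordan = 0.669(105.6) + 0.331(74.2) = 95.2066
T̂_Yara = 0.669(99.2) + 0.331(68.0) = 88.8728
Difference = 95.2066 − 88.8728 = 6.3338

6.33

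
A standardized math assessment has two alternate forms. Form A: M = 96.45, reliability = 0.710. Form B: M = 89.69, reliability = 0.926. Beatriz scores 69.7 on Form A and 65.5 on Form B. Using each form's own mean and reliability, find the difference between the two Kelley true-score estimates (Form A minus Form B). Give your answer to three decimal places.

T̂_A = 0.710(69.7) + 0.290(96.45) = 77.45750
T̂_B = 0.926(65.5) + 0.074(89.69) = 67.29006
T̂_A − T̂_B = 10.16744

10.167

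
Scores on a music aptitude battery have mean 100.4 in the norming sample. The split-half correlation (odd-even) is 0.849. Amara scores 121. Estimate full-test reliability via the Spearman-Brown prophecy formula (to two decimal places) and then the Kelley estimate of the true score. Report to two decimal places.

119.35

Spearman-Brown: ρ = 2r/(1 + r) = 2(0.849)/(1 + 0.849) = 1.6980/1.849 = 0.9183 → 0.92
Kelley's formula gives T̂ = 0.92·121 + 0.08·100.4 = 111.32 + 8.032 = 119.352.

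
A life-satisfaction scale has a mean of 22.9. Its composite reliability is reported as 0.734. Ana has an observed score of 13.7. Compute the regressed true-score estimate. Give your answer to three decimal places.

Weight the observed score by reliability and the mean by (1 − reliability): T̂ = 0.734·13.7 + 0.266·22.9 = 10.0558 + 6.0914 = 16.1472.

16.147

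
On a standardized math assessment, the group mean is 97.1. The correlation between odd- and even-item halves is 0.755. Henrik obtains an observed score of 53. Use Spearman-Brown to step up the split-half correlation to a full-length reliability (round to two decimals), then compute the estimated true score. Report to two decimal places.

59.17

Spearman-Brown: ρ = 2r/(1 + r) = 2(0.755)/(1 + 0.755) = 1.5100/1.755 = 0.8604 → 0.86
Weight the observed score by reliability and the mean by (1 − reliability): T̂ = 0.86·53 + 0.14·97.1 = 45.58 + 13.594 = 59.174.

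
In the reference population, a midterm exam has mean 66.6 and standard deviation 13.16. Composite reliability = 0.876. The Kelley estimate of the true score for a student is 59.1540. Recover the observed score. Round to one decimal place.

58.1

T̂ = ρX + (1 − ρ)μ  ⇒  X = (T̂ − (1 − ρ)μ) / ρ
X = (59.1540 − 0.124 × 66.6) / 0.876 = (59.1540 − 8.2584) / 0.876 = 50.8956 / 0.876 = 58.100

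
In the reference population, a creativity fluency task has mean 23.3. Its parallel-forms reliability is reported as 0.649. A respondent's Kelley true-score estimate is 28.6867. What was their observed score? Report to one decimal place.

T̂ = ρX + (1 − ρ)μ  ⇒  X = (T̂ − (1 − ρ)μ) / ρ
X = (28.6867 − 0.351 × 23.3) / 0.649 = (28.6867 − 8.1783) / 0.649 = 20.5084 / 0.649 = 31.600

31.6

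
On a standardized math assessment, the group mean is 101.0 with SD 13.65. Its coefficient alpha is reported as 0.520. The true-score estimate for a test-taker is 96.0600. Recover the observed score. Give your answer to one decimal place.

91.5

T̂ = ρX + (1 − ρ)μ  ⇒  X = (T̂ − (1 − ρ)μ) / ρ
X = (96.0600 − 0.480 × 101.0) / 0.520 = (96.0600 − 48.4800) / 0.520 = 47.5800 / 0.520 = 91.500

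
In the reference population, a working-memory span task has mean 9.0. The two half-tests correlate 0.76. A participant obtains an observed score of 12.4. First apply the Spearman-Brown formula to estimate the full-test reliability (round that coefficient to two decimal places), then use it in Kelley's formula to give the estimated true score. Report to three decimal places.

11.924

Spearman-Brown: ρ = 2r/(1 + r) = 2(0.76)/(1 + 0.76) = 1.520/1.76 = 0.8636 → 0.86
T̂ = ρX + (1 − ρ)μ
  = 0.86 × 12.4 + 0.14 × 9.0
  = 10.664 + 1.260
  = 11.9240
  ≈ 11.924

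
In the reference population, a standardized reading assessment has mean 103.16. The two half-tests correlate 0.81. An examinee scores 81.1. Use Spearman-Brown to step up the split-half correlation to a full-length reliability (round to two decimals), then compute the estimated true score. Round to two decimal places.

Spearman-Brown: ρ = 2r/(1 + r) = 2(0.81)/(1 + 0.81) = 1.620/1.81 = 0.8950 → 0.90
Regress the observed score toward the mean by the unreliability: T̂ = 0.90·81.1 + 0.10·103.16 = 72.990 + 10.3160 = 83.306.

83.31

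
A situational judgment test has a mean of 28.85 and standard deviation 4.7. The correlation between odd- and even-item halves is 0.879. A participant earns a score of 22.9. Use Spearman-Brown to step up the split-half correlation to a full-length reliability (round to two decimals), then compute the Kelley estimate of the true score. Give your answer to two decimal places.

Spearman-Brown: ρ = 2r/(1 + r) = 2(0.879)/(1 + 0.879) = 1.7580/1.879 = 0.9356 → 0.94
T̂ = 0.94(22.9) + 0.06(28.85) = 21.526 + 1.7310 = 23.257 → 23.26

23.26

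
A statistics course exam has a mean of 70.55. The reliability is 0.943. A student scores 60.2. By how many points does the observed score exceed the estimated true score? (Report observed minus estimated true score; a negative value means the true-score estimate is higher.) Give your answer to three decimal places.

-0.590

Regress the observed score toward the mean by the unreliability: T̂ = 0.943·60.2 + 0.057·70.55 = 56.7686 + 4.02135 = 60.78995.
X − T̂ = 60.2 − 60.7900 = -0.5900 → -0.590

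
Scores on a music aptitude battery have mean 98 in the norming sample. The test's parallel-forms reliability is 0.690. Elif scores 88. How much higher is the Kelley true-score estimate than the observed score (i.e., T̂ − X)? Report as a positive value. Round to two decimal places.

T̂ = 0.690(88) + 0.310(98) = 60.720 + 30.380 = 91.1000 → 91.100
T̂ − X = 91.100 − 88 = 3.100 → 3.10

3.10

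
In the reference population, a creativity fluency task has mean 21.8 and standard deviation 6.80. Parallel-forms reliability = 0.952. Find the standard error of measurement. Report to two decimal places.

SEM = SD · √(1 − ρ) = 6.80 × √0.048 = 6.80 × 0.2191 = 1.490

1.49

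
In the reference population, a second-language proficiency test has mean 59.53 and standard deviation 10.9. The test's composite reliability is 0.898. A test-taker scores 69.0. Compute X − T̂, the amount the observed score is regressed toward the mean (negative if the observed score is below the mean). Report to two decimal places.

T̂ = 0.898(69.0) + 0.102(59.53) = 61.9620 + 6.07206 = 68.0341 → 68.034
X − T̂ = 69.0 − 68.034 = 0.966 → 0.97

0.97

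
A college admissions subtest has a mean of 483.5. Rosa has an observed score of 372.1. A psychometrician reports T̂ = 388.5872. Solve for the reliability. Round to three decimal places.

0.852

T̂ = ρX + (1 − ρ)μ  ⇒  T̂ − μ = ρ(X − μ)
ρ = (T̂ − μ)/(X − μ) = (388.5872 − 483.5) / (372.1 − 483.5) = -94.9128 / -111.4 = 0.85200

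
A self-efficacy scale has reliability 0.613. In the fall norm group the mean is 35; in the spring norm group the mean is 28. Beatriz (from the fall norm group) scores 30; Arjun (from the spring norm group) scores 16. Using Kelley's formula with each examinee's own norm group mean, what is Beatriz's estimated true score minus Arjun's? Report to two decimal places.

11.29

T̂_Beatriz = 0.613(30) + 0.387(35) = 31.9350
T̂_Arjun = 0.613(16) + 0.387(28) = 20.6440
Difference = 31.9350 − 20.6440 = 11.2910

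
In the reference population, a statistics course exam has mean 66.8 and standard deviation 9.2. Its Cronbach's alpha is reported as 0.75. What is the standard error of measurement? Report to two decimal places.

SEM = SD · √(1 − ρ) = 9.2 × √0.25 = 9.2 × 0.5000 = 4.600

4.60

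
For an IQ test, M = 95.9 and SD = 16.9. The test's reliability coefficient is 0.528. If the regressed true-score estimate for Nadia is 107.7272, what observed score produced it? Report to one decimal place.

T̂ = ρX + (1 − ρ)μ  ⇒  X = (T̂ − (1 − ρ)μ) / ρ
X = (107.7272 − 0.472 × 95.9) / 0.528 = (107.7272 − 45.2648) / 0.528 = 62.4624 / 0.528 = 118.300

118.3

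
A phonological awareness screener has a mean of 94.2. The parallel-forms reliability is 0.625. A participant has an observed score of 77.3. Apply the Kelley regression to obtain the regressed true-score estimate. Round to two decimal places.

Weight the observed score by reliability and the mean by (1 − reliability): T̂ = 0.625·77.3 + 0.375·94.2 = 48.3125 + 35.3250 = 83.638.

83.64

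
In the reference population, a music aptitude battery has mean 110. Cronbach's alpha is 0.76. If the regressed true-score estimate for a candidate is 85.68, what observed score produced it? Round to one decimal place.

T̂ = ρX + (1 − ρ)μ  ⇒  X = (T̂ − (1 − ρ)μ) / ρ
X = (85.68 − 0.24 × 110) / 0.76 = (85.68 − 26.40) / 0.76 = 59.28 / 0.76 = 78.000

78.0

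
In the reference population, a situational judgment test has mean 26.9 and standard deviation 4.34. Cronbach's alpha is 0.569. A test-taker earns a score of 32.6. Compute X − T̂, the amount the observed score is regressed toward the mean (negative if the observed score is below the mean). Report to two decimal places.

Kelley's formula gives T̂ = 0.569·32.6 + 0.431·26.9 = 18.5494 + 11.5939 = 30.1433.
X − T̂ = 32.6 − 30.143 = 2.457 → 2.46

2.46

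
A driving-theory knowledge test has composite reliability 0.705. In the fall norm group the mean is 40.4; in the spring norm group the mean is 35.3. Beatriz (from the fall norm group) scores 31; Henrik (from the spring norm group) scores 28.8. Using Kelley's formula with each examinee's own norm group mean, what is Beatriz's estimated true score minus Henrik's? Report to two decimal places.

T̂_Beatriz = 0.705(31) + 0.295(40.4) = 33.7730
T̂_Henrik = 0.705(28.8) + 0.295(35.3) = 30.7175
Difference = 33.7730 − 30.7175 = 3.0555

3.06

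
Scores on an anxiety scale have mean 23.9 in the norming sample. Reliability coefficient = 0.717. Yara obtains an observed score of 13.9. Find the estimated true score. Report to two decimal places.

16.73

T̂ = ρX + (1 − ρ)μ
  = 0.717 × 13.9 + 0.283 × 23.9
  = 9.9663 + 6.7637
  = 16.730
  ≈ 16.73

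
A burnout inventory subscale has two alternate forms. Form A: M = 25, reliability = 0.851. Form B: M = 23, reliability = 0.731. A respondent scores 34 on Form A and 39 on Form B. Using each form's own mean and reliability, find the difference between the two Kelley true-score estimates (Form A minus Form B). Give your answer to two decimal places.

-2.04

T̂_A = 0.851(34) + 0.149(25) = 32.6590
T̂_B = 0.731(39) + 0.269(23) = 34.6960
T̂_A − T̂_B = -2.0370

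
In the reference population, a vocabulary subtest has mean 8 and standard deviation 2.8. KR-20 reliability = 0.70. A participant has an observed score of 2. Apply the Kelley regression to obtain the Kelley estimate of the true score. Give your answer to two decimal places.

3.80

Weight the observed score by reliability and the mean by (1 − reliability): T̂ = 0.70·2 + 0.30·8 = 1.40 + 2.40 = 3.800.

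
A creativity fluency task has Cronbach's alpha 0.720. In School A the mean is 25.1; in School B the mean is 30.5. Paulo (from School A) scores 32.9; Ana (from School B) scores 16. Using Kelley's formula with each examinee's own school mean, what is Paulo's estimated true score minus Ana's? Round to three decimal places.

10.656

T̂_Paulo = 0.720(32.9) + 0.280(25.1) = 30.71600
T̂_Ana = 0.720(16) + 0.280(30.5) = 20.06000
Difference = 30.71600 − 20.06000 = 10.65600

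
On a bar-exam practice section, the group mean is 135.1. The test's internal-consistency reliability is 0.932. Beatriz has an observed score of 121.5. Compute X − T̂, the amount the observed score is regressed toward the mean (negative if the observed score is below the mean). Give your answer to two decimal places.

-0.92

Weight the observed score by reliability and the mean by (1 − reliability): T̂ = 0.932·121.5 + 0.068·135.1 = 113.2380 + 9.1868 = 122.4248.
X − T̂ = 121.5 − 122.425 = -0.925 → -0.92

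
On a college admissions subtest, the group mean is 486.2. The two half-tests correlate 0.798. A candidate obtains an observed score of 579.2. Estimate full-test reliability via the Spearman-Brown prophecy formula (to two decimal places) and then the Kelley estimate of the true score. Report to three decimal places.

568.970

Spearman-Brown: ρ = 2r/(1 + r) = 2(0.798)/(1 + 0.798) = 1.5960/1.798 = 0.8877 → 0.89
Weight the observed score by reliability and the mean by (1 − reliability): T̂ = 0.89·579.2 + 0.11·486.2 = 515.488 + 53.482 = 568.9700.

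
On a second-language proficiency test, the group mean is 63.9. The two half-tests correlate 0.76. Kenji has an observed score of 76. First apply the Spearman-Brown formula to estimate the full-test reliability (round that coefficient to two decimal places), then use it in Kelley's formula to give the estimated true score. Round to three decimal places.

74.306

Spearman-Brown: ρ = 2r/(1 + r) = 2(0.76)/(1 + 0.76) = 1.520/1.76 = 0.8636 → 0.86
T̂ = 0.86(76) + 0.14(63.9) = 65.36 + 8.946 = 74.3060 → 74.306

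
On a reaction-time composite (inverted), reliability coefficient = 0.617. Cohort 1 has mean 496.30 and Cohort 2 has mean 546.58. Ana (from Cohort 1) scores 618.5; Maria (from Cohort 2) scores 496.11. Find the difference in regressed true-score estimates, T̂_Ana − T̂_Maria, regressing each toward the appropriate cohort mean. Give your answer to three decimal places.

56.257

T̂_Ana = 0.617(618.5) + 0.383(496.30) = 571.69740
T̂_Maria = 0.617(496.11) + 0.383(546.58) = 515.44001
Difference = 571.69740 − 515.44001 = 56.25739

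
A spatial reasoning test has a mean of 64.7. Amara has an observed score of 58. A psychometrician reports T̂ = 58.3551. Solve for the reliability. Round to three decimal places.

0.947

T̂ = ρX + (1 − ρ)μ  ⇒  T̂ − μ = ρ(X − μ)
ρ = (T̂ − μ)/(X − μ) = (58.3551 − 64.7) / (58 − 64.7) = -6.3449 / -6.7 = 0.94700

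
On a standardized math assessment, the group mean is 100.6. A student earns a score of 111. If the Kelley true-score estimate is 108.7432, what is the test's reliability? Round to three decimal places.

T̂ = ρX + (1 − ρ)μ  ⇒  T̂ − μ = ρ(X − μ)
ρ = (T̂ − μ)/(X − μ) = (108.7432 − 100.6) / (111 − 100.6) = 8.1432 / 10.4 = 0.78300

0.783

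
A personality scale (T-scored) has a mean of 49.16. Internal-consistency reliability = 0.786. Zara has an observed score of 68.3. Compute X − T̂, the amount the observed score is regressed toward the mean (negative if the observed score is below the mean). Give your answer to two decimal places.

4.10

T̂ = ρX + (1 − ρ)μ
  = 0.786 × 68.3 + 0.214 × 49.16
  = 53.6838 + 10.52024
  = 64.2040
  ≈ 64.204
X − T̂ = 68.3 − 64.204 = 4.096 → 4.10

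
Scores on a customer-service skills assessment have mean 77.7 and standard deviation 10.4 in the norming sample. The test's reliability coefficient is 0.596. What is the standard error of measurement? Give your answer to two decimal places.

SEM = SD · √(1 − ρ) = 10.4 × √0.404 = 10.4 × 0.6356 = 6.610

6.61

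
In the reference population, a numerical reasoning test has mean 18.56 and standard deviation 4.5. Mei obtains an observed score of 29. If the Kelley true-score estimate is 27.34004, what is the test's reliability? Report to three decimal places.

0.841

T̂ = ρX + (1 − ρ)μ  ⇒  T̂ − μ = ρ(X − μ)
ρ = (T̂ − μ)/(X − μ) = (27.34004 − 18.56) / (29 − 18.56) = 8.78004 / 10.44 = 0.84100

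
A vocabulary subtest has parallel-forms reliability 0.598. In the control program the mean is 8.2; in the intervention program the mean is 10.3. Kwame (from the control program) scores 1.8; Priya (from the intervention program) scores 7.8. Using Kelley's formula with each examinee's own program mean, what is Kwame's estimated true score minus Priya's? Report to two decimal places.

T̂_Kwame = 0.598(1.8) + 0.402(8.2) = 4.3728
T̂_Priya = 0.598(7.8) + 0.402(10.3) = 8.8050
Difference = 4.3728 − 8.8050 = -4.4322

-4.43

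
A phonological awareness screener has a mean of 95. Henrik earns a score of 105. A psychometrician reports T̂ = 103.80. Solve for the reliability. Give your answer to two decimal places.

0.88

T̂ = ρX + (1 − ρ)μ  ⇒  T̂ − μ = ρ(X − μ)
ρ = (T̂ − μ)/(X − μ) = (103.80 − 95) / (105 − 95) = 8.80 / 10.0 = 0.8800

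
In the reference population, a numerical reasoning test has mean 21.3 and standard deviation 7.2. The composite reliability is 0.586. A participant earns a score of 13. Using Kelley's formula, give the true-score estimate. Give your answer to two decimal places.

16.44

Weight the observed score by reliability and the mean by (1 − reliability): T̂ = 0.586·13 + 0.414·21.3 = 7.618 + 8.8182 = 16.436.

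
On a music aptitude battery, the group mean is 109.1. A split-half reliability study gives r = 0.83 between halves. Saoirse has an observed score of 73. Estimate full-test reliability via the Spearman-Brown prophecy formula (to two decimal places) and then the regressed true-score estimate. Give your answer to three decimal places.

Spearman-Brown: ρ = 2r/(1 + r) = 2(0.83)/(1 + 0.83) = 1.660/1.83 = 0.9071 → 0.91
Regress the observed score toward the mean by the unreliability: T̂ = 0.91·73 + 0.09·109.1 = 66.43 + 9.819 = 76.2490.

76.249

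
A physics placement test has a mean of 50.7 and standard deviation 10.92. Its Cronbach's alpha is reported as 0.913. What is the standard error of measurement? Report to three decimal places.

3.221

SEM = SD · √(1 − ρ) = 10.92 × √0.087 = 10.92 × 0.2950 = 3.2209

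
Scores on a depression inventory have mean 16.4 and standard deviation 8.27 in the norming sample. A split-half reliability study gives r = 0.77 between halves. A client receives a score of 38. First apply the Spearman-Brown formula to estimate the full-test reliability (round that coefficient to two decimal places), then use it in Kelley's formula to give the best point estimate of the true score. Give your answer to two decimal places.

35.19

Spearman-Brown: ρ = 2r/(1 + r) = 2(0.77)/(1 + 0.77) = 1.540/1.77 = 0.8701 → 0.87
Regress the observed score toward the mean by the unreliability: T̂ = 0.87·38 + 0.13·16.4 = 33.06 + 2.132 = 35.192.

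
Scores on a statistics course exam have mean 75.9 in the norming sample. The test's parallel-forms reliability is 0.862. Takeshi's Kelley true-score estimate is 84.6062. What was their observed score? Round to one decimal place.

T̂ = ρX + (1 − ρ)μ  ⇒  X = (T̂ − (1 − ρ)μ) / ρ
X = (84.6062 − 0.138 × 75.9) / 0.862 = (84.6062 − 10.4742) / 0.862 = 74.1320 / 0.862 = 86.000

86.0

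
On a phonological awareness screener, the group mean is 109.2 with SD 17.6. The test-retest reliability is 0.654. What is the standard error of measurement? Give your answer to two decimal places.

SEM = SD · √(1 − ρ) = 17.6 × √0.346 = 17.6 × 0.5882 = 10.353

10.35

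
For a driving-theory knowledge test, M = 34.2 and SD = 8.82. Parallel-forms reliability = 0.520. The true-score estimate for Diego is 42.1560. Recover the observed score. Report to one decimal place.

T̂ = ρX + (1 − ρ)μ  ⇒  X = (T̂ − (1 − ρ)μ) / ρ
X = (42.1560 − 0.480 × 34.2) / 0.520 = (42.1560 − 16.4160) / 0.520 = 25.7400 / 0.520 = 49.500

49.5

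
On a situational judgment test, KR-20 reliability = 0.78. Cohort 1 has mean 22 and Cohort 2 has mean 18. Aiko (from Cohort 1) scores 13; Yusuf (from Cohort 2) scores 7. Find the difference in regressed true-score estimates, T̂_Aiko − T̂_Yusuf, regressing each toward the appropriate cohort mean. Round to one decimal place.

5.6

T̂_Aiko = 0.78(13) + 0.22(22) = 14.980
T̂_Yusuf = 0.78(7) + 0.22(18) = 9.420
Difference = 14.980 − 9.420 = 5.560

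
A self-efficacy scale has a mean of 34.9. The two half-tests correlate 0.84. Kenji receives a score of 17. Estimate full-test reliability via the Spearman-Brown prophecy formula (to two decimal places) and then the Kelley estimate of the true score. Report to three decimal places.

18.611

Spearman-Brown: ρ = 2r/(1 + r) = 2(0.84)/(1 + 0.84) = 1.680/1.84 = 0.9130 → 0.91
T̂ = ρX + (1 − ρ)μ
  = 0.91 × 17 + 0.09 × 34.9
  = 15.47 + 3.141
  = 18.6110
  ≈ 18.611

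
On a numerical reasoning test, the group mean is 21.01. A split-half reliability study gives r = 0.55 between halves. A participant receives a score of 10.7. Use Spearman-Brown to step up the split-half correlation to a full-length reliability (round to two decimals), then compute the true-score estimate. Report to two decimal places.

Spearman-Brown: ρ = 2r/(1 + r) = 2(0.55)/(1 + 0.55) = 1.100/1.55 = 0.7097 → 0.71
T̂ = ρX + (1 − ρ)μ
  = 0.71 × 10.7 + 0.29 × 21.01
  = 7.597 + 6.0929
  = 13.690
  ≈ 13.69

13.69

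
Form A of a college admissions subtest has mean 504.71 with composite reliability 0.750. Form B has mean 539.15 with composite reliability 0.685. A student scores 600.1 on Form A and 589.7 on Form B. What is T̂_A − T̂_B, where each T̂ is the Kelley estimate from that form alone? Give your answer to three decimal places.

2.476

T̂_A = 0.750(600.1) + 0.250(504.71) = 576.25250
T̂_B = 0.685(589.7) + 0.315(539.15) = 573.77675
T̂_A − T̂_B = 2.47575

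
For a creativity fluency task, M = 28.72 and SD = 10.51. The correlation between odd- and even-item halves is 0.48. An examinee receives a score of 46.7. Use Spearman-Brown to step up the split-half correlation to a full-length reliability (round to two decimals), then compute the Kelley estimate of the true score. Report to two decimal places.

40.41

Spearman-Brown: ρ = 2r/(1 + r) = 2(0.48)/(1 + 0.48) = 0.960/1.48 = 0.6486 → 0.65
Weight the observed score by reliability and the mean by (1 − reliability): T̂ = 0.65·46.7 + 0.35·28.72 = 30.355 + 10.0520 = 40.407.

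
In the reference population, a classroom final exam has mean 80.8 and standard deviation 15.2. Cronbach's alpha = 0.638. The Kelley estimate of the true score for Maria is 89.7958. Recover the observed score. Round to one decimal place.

94.9

T̂ = ρX + (1 − ρ)μ  ⇒  X = (T̂ − (1 − ρ)μ) / ρ
X = (89.7958 − 0.362 × 80.8) / 0.638 = (89.7958 − 29.2496) / 0.638 = 60.5462 / 0.638 = 94.900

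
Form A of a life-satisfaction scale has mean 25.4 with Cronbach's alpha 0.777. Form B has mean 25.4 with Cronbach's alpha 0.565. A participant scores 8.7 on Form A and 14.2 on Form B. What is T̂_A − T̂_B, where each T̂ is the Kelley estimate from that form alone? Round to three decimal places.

T̂_A = 0.777(8.7) + 0.223(25.4) = 12.42410
T̂_B = 0.565(14.2) + 0.435(25.4) = 19.07200
T̂_A − T̂_B = -6.64790

-6.648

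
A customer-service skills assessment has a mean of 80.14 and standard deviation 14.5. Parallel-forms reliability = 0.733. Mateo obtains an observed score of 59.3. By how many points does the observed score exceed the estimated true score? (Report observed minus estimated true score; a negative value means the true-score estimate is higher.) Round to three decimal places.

-5.564

Weight the observed score by reliability and the mean by (1 − reliability): T̂ = 0.733·59.3 + 0.267·80.14 = 43.4669 + 21.39738 = 64.86428.
X − T̂ = 59.3 − 64.8643 = -5.5643 → -5.564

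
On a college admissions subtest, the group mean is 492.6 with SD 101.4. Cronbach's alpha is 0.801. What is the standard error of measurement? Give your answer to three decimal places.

SEM = SD · √(1 − ρ) = 101.4 × √0.199 = 101.4 × 0.4461 = 45.2339

45.234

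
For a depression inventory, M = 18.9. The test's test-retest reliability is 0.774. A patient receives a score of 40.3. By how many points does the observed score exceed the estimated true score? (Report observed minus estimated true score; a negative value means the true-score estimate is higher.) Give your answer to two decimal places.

4.84

Weight the observed score by reliability and the mean by (1 − reliability): T̂ = 0.774·40.3 + 0.226·18.9 = 31.1922 + 4.2714 = 35.4636.
X − T̂ = 40.3 − 35.464 = 4.836 → 4.84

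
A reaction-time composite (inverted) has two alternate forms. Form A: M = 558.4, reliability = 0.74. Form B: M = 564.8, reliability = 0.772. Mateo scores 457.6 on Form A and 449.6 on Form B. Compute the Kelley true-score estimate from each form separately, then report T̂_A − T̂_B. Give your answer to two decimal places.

7.94

T̂_A = 0.74(457.6) + 0.26(558.4) = 483.8080
T̂_B = 0.772(449.6) + 0.228(564.8) = 475.8656
T̂_A − T̂_B = 7.9424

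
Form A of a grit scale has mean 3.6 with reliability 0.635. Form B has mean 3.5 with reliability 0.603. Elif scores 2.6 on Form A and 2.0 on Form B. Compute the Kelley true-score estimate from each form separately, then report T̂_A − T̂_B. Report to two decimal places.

T̂_A = 0.635(2.6) + 0.365(3.6) = 2.9650
T̂_B = 0.603(2.0) + 0.397(3.5) = 2.5955
T̂_A − T̂_B = 0.3695

0.37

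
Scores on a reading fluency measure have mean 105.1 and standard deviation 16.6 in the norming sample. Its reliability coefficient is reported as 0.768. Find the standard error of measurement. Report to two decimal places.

SEM = SD · √(1 − ρ) = 16.6 × √0.232 = 16.6 × 0.4817 = 7.996

8.00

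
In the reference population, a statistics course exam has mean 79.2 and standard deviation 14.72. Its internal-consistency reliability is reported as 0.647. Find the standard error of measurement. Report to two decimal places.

8.75

SEM = SD · √(1 − ρ) = 14.72 × √0.353 = 14.72 × 0.5941 = 8.746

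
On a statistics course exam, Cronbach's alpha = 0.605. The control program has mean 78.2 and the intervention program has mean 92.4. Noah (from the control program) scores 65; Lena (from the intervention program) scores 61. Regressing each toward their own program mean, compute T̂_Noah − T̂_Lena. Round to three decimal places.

T̂_Noah = 0.605(65) + 0.395(78.2) = 70.21400
T̂_Lena = 0.605(61) + 0.395(92.4) = 73.40300
Difference = 70.21400 − 73.40300 = -3.18900

-3.189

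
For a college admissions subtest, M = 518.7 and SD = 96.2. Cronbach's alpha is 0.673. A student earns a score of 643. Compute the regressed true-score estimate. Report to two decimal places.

602.35

Regress the observed score toward the mean by the unreliability: T̂ = 0.673·643 + 0.327·518.7 = 432.739 + 169.6149 = 602.354.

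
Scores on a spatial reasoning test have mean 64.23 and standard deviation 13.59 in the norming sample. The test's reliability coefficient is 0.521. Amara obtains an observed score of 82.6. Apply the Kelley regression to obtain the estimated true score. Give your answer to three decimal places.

73.801

T̂ = ρX + (1 − ρ)μ
  = 0.521 × 82.6 + 0.479 × 64.23
  = 43.0346 + 30.76617
  = 73.8008
  ≈ 73.801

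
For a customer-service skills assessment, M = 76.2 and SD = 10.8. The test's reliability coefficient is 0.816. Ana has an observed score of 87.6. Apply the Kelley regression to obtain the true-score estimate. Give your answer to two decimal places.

85.50

Kelley's formula gives T̂ = 0.816·87.6 + 0.184·76.2 = 71.4816 + 14.0208 = 85.502.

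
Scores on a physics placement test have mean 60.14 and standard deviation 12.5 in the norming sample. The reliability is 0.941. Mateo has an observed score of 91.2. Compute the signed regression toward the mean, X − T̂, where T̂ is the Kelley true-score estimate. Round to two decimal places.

1.83

Kelley's formula gives T̂ = 0.941·91.2 + 0.059·60.14 = 85.8192 + 3.54826 = 89.3675.
X − T̂ = 91.2 − 89.367 = 1.833 → 1.83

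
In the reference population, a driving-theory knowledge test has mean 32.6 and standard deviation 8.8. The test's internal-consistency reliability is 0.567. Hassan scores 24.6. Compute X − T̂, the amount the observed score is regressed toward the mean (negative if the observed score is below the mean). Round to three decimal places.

T̂ = 0.567(24.6) + 0.433(32.6) = 13.9482 + 14.1158 = 28.06400 → 28.0640
X − T̂ = 24.6 − 28.0640 = -3.4640 → -3.464

-3.464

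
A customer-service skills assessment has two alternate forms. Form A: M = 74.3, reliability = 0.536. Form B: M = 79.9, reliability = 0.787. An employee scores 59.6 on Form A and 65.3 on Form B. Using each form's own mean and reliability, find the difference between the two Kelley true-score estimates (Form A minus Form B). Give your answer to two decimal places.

-1.99

T̂_A = 0.536(59.6) + 0.464(74.3) = 66.4208
T̂_B = 0.787(65.3) + 0.213(79.9) = 68.4098
T̂_A − T̂_B = -1.9890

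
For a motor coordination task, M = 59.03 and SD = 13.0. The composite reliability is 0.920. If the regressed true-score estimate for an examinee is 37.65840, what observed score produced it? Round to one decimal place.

35.8

T̂ = ρX + (1 − ρ)μ  ⇒  X = (T̂ − (1 − ρ)μ) / ρ
X = (37.65840 − 0.080 × 59.03) / 0.920 = (37.65840 − 4.72240) / 0.920 = 32.93600 / 0.920 = 35.800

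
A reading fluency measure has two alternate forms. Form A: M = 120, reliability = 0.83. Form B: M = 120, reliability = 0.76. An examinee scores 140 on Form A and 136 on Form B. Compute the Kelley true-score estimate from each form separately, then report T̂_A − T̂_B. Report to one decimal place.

4.4

T̂_A = 0.83(140) + 0.17(120) = 136.600
T̂_B = 0.76(136) + 0.24(120) = 132.160
T̂_A − T̂_B = 4.440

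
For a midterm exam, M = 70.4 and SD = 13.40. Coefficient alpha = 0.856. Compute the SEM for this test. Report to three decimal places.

5.085

SEM = SD · √(1 − ρ) = 13.40 × √0.144 = 13.40 × 0.3795 = 5.0849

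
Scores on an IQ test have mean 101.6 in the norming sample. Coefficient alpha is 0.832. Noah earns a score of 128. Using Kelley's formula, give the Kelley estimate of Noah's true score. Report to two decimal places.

123.56

Weight the observed score by reliability and the mean by (1 − reliability): T̂ = 0.832·128 + 0.168·101.6 = 106.496 + 17.0688 = 123.565.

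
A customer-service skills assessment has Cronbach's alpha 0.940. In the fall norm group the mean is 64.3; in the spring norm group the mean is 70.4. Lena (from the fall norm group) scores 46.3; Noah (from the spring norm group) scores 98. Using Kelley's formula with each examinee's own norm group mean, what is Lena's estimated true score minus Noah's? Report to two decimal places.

-48.96

T̂_Lena = 0.940(46.3) + 0.060(64.3) = 47.3800
T̂_Noah = 0.940(98) + 0.060(70.4) = 96.3440
Difference = 47.3800 − 96.3440 = -48.9640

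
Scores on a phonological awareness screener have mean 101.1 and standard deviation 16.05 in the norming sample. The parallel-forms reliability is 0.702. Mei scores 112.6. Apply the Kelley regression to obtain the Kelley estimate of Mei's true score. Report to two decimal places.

109.17

Kelley's formula gives T̂ = 0.702·112.6 + 0.298·101.1 = 79.0452 + 30.1278 = 109.173.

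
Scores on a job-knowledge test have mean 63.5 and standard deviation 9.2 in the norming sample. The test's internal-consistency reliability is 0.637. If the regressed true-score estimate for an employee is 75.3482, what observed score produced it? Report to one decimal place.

T̂ = ρX + (1 − ρ)μ  ⇒  X = (T̂ − (1 − ρ)μ) / ρ
X = (75.3482 − 0.363 × 63.5) / 0.637 = (75.3482 − 23.0505) / 0.637 = 52.2977 / 0.637 = 82.100

82.1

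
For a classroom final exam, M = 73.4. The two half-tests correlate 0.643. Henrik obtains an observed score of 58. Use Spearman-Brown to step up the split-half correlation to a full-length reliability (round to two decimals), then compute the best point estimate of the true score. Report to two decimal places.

61.39

Spearman-Brown: ρ = 2r/(1 + r) = 2(0.643)/(1 + 0.643) = 1.2860/1.643 = 0.7827 → 0.78
Weight the observed score by reliability and the mean by (1 − reliability): T̂ = 0.78·58 + 0.22·73.4 = 45.24 + 16.148 = 61.388.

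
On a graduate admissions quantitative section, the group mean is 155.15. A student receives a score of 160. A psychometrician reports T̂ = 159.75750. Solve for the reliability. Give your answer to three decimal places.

T̂ = ρX + (1 − ρ)μ  ⇒  T̂ − μ = ρ(X − μ)
ρ = (T̂ − μ)/(X − μ) = (159.75750 − 155.15) / (160 − 155.15) = 4.60750 / 4.85 = 0.95000

0.950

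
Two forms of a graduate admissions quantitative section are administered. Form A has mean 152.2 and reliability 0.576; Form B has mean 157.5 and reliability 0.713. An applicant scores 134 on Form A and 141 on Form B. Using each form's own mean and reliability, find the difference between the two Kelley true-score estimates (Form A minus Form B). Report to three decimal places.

-4.019

T̂_A = 0.576(134) + 0.424(152.2) = 141.71680
T̂_B = 0.713(141) + 0.287(157.5) = 145.73550
T̂_A − T̂_B = -4.01870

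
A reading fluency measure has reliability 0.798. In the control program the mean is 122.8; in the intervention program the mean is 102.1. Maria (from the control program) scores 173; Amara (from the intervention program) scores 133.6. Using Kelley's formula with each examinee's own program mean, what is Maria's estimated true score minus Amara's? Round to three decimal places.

35.623

T̂_Maria = 0.798(173) + 0.202(122.8) = 162.85960
T̂_Amara = 0.798(133.6) + 0.202(102.1) = 127.23700
Difference = 162.85960 − 127.23700 = 35.62260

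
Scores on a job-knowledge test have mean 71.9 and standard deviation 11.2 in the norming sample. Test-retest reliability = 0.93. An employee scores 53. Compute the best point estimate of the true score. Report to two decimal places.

54.32

T̂ = ρX + (1 − ρ)μ
  = 0.93 × 53 + 0.07 × 71.9
  = 49.29 + 5.033
  = 54.323
  ≈ 54.32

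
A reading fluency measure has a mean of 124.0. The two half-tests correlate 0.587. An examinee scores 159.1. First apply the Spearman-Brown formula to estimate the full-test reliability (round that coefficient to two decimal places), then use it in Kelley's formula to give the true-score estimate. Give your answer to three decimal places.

149.974

Spearman-Brown: ρ = 2r/(1 + r) = 2(0.587)/(1 + 0.587) = 1.1740/1.587 = 0.7398 → 0.74
T̂ = ρX + (1 − ρ)μ
  = 0.74 × 159.1 + 0.26 × 124.0
  = 117.734 + 32.240
  = 149.9740
  ≈ 149.974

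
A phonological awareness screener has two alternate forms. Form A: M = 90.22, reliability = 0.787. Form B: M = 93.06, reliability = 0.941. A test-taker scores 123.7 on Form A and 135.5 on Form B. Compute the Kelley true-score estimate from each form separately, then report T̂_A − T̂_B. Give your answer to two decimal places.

T̂_A = 0.787(123.7) + 0.213(90.22) = 116.5688
T̂_B = 0.941(135.5) + 0.059(93.06) = 132.9960
T̂_A − T̂_B = -16.4273

-16.43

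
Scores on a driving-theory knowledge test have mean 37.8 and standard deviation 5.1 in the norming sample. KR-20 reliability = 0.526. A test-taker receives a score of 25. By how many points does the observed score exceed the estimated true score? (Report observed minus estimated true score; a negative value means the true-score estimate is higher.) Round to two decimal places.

-6.07

Regress the observed score toward the mean by the unreliability: T̂ = 0.526·25 + 0.474·37.8 = 13.150 + 17.9172 = 31.0672.
X − T̂ = 25 − 31.067 = -6.067 → -6.07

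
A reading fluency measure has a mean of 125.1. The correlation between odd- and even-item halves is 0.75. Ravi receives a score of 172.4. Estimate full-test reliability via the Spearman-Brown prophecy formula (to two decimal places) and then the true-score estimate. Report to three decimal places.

165.778

Spearman-Brown: ρ = 2r/(1 + r) = 2(0.75)/(1 + 0.75) = 1.500/1.75 = 0.8571 → 0.86
T̂ = ρX + (1 − ρ)μ
  = 0.86 × 172.4 + 0.14 × 125.1
  = 148.264 + 17.514
  = 165.7780
  ≈ 165.778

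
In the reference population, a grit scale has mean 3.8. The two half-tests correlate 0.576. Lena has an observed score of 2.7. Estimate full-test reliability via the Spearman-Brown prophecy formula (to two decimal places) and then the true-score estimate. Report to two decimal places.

Spearman-Brown: ρ = 2r/(1 + r) = 2(0.576)/(1 + 0.576) = 1.1520/1.576 = 0.7310 → 0.73
T̂ = 0.73(2.7) + 0.27(3.8) = 1.971 + 1.026 = 2.997 → 3.00

3.00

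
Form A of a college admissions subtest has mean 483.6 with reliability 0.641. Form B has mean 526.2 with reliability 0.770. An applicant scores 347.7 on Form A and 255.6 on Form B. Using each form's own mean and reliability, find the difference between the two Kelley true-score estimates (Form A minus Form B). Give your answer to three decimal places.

78.650

T̂_A = 0.641(347.7) + 0.359(483.6) = 396.48810
T̂_B = 0.770(255.6) + 0.230(526.2) = 317.83800
T̂_A − T̂_B = 78.65010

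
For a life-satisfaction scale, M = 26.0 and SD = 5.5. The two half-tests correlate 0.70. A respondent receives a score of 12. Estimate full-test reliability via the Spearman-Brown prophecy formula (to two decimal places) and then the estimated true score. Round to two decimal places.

Spearman-Brown: ρ = 2r/(1 + r) = 2(0.70)/(1 + 0.70) = 1.400/1.70 = 0.8235 → 0.82
T̂ = ρX + (1 − ρ)μ
  = 0.82 × 12 + 0.18 × 26.0
  = 9.84 + 4.680
  = 14.520
  ≈ 14.52

14.52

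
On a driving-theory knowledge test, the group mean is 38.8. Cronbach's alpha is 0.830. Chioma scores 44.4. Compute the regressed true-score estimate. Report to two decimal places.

T̂ = 0.830(44.4) + 0.170(38.8) = 36.8520 + 6.5960 = 43.448 → 43.45

43.45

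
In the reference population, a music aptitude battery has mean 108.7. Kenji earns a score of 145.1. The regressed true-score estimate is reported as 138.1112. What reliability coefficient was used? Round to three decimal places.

0.808

T̂ = ρX + (1 − ρ)μ  ⇒  T̂ − μ = ρ(X − μ)
ρ = (T̂ − μ)/(X − μ) = (138.1112 − 108.7) / (145.1 − 108.7) = 29.4112 / 36.4 = 0.80800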